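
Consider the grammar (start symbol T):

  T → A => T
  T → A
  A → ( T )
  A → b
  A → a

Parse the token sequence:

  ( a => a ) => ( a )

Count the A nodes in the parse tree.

5

[T [A ( [T [A a] => [T [A a]]] )] => [T [A ( [T [A a]] )]]]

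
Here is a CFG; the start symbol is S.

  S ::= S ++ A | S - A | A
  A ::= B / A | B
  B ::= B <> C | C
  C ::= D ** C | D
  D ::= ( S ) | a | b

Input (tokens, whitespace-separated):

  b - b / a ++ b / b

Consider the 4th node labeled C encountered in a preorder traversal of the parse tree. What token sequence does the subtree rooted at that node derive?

[S [S [S [A [B [C [D b]]]]] - [A [B [C [D b]]] / [A [B [C [D a]]]]]] ++ [A [B [C [D b]]] / [A [B [C [D b]]]]]]

b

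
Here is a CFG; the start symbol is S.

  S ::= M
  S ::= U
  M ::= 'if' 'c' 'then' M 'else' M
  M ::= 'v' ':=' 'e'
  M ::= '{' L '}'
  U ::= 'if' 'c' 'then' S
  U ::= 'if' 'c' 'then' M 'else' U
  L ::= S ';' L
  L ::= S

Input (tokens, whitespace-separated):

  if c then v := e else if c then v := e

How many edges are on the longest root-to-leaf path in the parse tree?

5

[S [U if c then [M v := e] else [U if c then [S [M v := e]]]]]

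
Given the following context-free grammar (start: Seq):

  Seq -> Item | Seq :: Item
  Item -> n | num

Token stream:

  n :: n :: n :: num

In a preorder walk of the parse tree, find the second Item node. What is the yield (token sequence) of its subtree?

n

[Seq [Seq [Seq [Seq [Item n]] :: [Item n]] :: [Item n]] :: [Item num]]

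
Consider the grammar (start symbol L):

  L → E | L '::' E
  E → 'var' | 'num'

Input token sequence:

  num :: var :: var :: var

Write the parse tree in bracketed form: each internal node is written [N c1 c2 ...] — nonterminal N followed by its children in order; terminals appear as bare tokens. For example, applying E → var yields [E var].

L
L :: E
L :: E :: E
L :: E :: E :: E
E :: E :: E :: E
num :: E :: E :: E
num :: var :: E :: E
num :: var :: var :: E
num :: var :: var :: var

[L [L [L [L [E num]] :: [E var]] :: [E var]] :: [E var]]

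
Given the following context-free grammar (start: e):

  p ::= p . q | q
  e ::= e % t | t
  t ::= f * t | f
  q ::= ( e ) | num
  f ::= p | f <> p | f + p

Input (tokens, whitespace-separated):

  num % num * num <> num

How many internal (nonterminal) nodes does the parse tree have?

[e [e [t [f [p [q num]]]]] % [t [f [p [q num]]] * [t [f [f [p [q num]]] <> [p [q num]]]]]]

17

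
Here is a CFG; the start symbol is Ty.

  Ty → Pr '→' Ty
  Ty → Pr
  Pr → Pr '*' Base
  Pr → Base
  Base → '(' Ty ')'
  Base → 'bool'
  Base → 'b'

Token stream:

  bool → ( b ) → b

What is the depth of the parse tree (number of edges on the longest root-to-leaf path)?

7

[Ty [Pr [Base bool]] → [Ty [Pr [Base ( [Ty [Pr [Base b]]] )]] → [Ty [Pr [Base b]]]]]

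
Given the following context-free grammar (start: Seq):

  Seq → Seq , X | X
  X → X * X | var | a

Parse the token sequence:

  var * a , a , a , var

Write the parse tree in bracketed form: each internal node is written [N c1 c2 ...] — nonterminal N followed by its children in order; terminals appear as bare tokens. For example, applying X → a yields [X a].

Seq
Seq , X
Seq , X , X
Seq , X , X , X
X , X , X , X
X * X , X , X , X
var * X , X , X , X
var * a , X , X , X
var * a , a , X , X
var * a , a , a , X
var * a , a , a , var

[Seq [Seq [Seq [Seq [X [X var] * [X a]]] , [X a]] , [X a]] , [X var]]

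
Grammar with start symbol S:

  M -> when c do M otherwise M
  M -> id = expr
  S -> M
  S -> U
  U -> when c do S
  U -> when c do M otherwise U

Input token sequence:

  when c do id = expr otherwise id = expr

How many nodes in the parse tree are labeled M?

[S [M when c do [M id = expr] otherwise [M id = expr]]]

3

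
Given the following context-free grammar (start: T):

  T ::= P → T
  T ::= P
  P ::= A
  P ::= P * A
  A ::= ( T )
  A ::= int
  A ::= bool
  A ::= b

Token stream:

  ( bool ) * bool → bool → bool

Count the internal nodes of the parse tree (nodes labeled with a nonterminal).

14

[T [P [P [A ( [T [P [A bool]]] )]] * [A bool]] → [T [P [A bool]] → [T [P [A bool]]]]]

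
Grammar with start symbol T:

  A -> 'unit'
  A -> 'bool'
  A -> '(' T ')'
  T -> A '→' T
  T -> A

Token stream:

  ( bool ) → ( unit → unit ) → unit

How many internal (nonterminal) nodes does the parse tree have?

[T [A ( [T [A bool]] )] → [T [A ( [T [A unit] → [T [A unit]]] )] → [T [A unit]]]]

12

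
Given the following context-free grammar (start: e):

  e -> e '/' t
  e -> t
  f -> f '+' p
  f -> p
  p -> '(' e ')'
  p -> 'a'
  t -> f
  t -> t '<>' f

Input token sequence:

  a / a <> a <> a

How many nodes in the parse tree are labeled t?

[e [e [t [f [p a]]]] / [t [t [t [f [p a]]] <> [f [p a]]] <> [f [p a]]]]

4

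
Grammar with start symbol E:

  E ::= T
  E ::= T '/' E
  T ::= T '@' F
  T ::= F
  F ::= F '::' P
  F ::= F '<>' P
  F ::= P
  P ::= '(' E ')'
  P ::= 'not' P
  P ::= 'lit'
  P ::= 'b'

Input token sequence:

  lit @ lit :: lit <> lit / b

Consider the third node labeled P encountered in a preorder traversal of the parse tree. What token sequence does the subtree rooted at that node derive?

lit

[E [T [T [F [P lit]]] @ [F [F [F [P lit]] :: [P lit]] <> [P lit]]] / [E [T [F [P b]]]]]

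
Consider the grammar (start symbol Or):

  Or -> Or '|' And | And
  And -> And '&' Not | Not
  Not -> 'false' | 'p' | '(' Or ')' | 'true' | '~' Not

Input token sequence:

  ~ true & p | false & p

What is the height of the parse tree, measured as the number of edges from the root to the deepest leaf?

[Or [Or [And [And [Not ~ [Not true]]] & [Not p]]] | [And [And [Not false]] & [Not p]]]

6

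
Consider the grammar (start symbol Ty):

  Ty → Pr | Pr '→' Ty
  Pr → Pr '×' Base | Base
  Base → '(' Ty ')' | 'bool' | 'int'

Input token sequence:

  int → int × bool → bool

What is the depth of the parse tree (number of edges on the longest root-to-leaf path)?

5

[Ty [Pr [Base int]] → [Ty [Pr [Pr [Base int]] × [Base bool]] → [Ty [Pr [Base bool]]]]]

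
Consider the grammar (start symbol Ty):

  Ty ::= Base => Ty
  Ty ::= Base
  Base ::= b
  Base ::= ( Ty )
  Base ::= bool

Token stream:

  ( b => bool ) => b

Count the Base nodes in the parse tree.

4

[Ty [Base ( [Ty [Base b] => [Ty [Base bool]]] )] => [Ty [Base b]]]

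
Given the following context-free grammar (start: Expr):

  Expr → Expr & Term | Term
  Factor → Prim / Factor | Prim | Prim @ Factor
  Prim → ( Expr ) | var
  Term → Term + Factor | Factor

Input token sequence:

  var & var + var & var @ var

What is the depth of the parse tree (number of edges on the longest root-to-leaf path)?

6

[Expr [Expr [Expr [Term [Factor [Prim var]]]] & [Term [Term [Factor [Prim var]]] + [Factor [Prim var]]]] & [Term [Factor [Prim var] @ [Factor [Prim var]]]]]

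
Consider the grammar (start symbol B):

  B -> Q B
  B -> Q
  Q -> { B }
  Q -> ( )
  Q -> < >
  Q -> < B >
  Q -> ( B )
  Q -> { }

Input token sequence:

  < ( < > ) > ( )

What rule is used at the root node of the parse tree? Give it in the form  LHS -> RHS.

[B [Q < [B [Q ( [B [Q < >]] )]] >] [B [Q ( )]]]

B -> Q B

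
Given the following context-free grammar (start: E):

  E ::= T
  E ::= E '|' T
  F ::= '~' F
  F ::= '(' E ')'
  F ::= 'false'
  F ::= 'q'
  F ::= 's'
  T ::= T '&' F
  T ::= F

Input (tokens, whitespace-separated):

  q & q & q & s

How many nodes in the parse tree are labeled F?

[E [T [T [T [T [F q]] & [F q]] & [F q]] & [F s]]]

4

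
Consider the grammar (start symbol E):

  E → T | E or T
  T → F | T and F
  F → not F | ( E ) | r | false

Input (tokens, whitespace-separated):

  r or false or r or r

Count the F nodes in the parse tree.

[E [E [E [E [T [F r]]] or [T [F false]]] or [T [F r]]] or [T [F r]]]

4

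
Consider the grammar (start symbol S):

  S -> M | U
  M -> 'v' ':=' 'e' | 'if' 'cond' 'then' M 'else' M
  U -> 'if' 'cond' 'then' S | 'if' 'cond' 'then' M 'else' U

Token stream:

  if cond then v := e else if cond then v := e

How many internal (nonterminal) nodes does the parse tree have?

6

[S [U if cond then [M v := e] else [U if cond then [S [M v := e]]]]]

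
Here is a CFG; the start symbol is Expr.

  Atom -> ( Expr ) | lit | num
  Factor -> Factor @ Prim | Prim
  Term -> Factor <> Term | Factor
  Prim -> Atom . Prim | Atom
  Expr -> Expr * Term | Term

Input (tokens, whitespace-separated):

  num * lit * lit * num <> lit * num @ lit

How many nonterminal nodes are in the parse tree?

32

[Expr [Expr [Expr [Expr [Expr [Term [Factor [Prim [Atom num]]]]] * [Term [Factor [Prim [Atom lit]]]]] * [Term [Factor [Prim [Atom lit]]]]] * [Term [Factor [Prim [Atom num]]] <> [Term [Factor [Prim [Atom lit]]]]]] * [Term [Factor [Factor [Prim [Atom num]]] @ [Prim [Atom lit]]]]]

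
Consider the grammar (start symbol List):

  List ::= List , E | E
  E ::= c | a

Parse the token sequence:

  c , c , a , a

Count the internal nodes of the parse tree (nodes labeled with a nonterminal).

8

[List [List [List [List [E c]] , [E c]] , [E a]] , [E a]]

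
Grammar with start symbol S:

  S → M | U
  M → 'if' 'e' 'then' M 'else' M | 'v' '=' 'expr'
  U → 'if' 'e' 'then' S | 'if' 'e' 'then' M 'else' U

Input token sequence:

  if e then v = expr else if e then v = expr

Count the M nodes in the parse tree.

[S [U if e then [M v = expr] else [U if e then [S [M v = expr]]]]]

2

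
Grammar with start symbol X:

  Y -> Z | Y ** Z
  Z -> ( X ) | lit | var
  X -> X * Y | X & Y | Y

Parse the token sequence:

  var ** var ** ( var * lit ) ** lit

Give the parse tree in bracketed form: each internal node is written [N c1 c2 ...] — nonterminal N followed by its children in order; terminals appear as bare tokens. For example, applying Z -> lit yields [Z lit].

[X [Y [Y [Y [Y [Z var]] ** [Z var]] ** [Z ( [X [X [Y [Z var]]] * [Y [Z lit]]] )]] ** [Z lit]]]

X
Y
Y ** Z
Y ** Z ** Z
Y ** Z ** Z ** Z
Z ** Z ** Z ** Z
var ** Z ** Z ** Z
var ** var ** Z ** Z
var ** var ** ( X ) ** Z
var ** var ** ( X * Y ) ** Z
var ** var ** ( Y * Y ) ** Z
var ** var ** ( Z * Y ) ** Z
var ** var ** ( var * Y ) ** Z
var ** var ** ( var * Z ) ** Z
var ** var ** ( var * lit ) ** Z
var ** var ** ( var * lit ) ** lit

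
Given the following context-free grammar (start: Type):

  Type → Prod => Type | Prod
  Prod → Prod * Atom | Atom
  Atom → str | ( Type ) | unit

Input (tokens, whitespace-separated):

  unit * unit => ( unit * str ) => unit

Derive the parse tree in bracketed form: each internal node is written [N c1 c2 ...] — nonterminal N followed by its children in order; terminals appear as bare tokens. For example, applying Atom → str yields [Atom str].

[Type [Prod [Prod [Atom unit]] * [Atom unit]] => [Type [Prod [Atom ( [Type [Prod [Prod [Atom unit]] * [Atom str]]] )]] => [Type [Prod [Atom unit]]]]]

Type
Prod => Type
Prod * Atom => Type
Atom * Atom => Type
unit * Atom => Type
unit * unit => Type
unit * unit => Prod => Type
unit * unit => Atom => Type
unit * unit => ( Type ) => Type
unit * unit => ( Prod ) => Type
unit * unit => ( Prod * Atom ) => Type
unit * unit => ( Atom * Atom ) => Type
unit * unit => ( unit * Atom ) => Type
unit * unit => ( unit * str ) => Type
unit * unit => ( unit * str ) => Prod
unit * unit => ( unit * str ) => Atom
unit * unit => ( unit * str ) => unit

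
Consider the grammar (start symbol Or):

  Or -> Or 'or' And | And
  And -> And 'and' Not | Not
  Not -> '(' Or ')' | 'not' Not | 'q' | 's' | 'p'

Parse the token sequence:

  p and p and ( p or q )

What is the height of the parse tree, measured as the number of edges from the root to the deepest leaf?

[Or [And [And [And [Not p]] and [Not p]] and [Not ( [Or [Or [And [Not p]]] or [And [Not q]]] )]]]

7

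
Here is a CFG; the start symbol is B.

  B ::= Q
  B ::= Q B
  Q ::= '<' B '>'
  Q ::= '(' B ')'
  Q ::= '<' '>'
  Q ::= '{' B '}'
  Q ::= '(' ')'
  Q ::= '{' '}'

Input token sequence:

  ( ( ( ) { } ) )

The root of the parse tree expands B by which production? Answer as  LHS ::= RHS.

[B [Q ( [B [Q ( [B [Q ( )] [B [Q { }]]] )]] )]]

B ::= Q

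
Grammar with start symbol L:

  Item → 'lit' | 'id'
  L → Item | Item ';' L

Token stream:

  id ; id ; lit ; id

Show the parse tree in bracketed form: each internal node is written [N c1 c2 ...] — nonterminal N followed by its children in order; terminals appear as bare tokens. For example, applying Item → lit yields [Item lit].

L
Item ; L
id ; L
id ; Item ; L
id ; id ; L
id ; id ; Item ; L
id ; id ; lit ; L
id ; id ; lit ; Item
id ; id ; lit ; id

[L [Item id] ; [L [Item id] ; [L [Item lit] ; [L [Item id]]]]]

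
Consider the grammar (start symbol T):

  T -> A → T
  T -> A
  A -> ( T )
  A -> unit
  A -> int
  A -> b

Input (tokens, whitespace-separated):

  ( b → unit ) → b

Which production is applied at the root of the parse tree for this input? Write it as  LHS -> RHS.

T -> A → T

[T [A ( [T [A b] → [T [A unit]]] )] → [T [A b]]]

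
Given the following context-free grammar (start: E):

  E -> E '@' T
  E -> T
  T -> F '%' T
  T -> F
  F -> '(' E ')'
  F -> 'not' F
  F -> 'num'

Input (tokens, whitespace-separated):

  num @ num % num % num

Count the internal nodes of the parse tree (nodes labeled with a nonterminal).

10

[E [E [T [F num]]] @ [T [F num] % [T [F num] % [T [F num]]]]]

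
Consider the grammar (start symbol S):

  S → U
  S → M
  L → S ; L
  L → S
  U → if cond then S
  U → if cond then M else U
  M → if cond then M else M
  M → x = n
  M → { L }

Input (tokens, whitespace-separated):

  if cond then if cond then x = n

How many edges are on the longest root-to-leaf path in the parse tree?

[S [U if cond then [S [U if cond then [S [M x = n]]]]]]

6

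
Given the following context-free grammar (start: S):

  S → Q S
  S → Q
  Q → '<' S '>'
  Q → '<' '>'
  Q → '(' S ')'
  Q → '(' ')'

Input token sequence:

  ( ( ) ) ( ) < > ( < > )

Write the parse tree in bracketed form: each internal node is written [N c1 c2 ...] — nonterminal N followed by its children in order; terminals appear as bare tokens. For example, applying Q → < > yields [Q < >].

[S [Q ( [S [Q ( )]] )] [S [Q ( )] [S [Q < >] [S [Q ( [S [Q < >]] )]]]]]

S
Q S
( S ) S
( Q ) S
( ( ) ) S
( ( ) ) Q S
( ( ) ) ( ) S
( ( ) ) ( ) Q S
( ( ) ) ( ) < > S
( ( ) ) ( ) < > Q
( ( ) ) ( ) < > ( S )
( ( ) ) ( ) < > ( Q )
( ( ) ) ( ) < > ( < > )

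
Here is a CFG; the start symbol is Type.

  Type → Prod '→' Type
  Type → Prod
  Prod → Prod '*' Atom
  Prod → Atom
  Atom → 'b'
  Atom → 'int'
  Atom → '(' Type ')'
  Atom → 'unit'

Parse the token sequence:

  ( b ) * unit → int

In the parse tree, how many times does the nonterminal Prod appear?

4

[Type [Prod [Prod [Atom ( [Type [Prod [Atom b]]] )]] * [Atom unit]] → [Type [Prod [Atom int]]]]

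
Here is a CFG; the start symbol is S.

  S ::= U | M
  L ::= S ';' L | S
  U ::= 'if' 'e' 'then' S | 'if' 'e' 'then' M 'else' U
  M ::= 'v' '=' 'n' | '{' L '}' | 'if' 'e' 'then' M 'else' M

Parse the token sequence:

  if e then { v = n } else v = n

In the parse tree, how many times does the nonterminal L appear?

1

[S [M if e then [M { [L [S [M v = n]]] }] else [M v = n]]]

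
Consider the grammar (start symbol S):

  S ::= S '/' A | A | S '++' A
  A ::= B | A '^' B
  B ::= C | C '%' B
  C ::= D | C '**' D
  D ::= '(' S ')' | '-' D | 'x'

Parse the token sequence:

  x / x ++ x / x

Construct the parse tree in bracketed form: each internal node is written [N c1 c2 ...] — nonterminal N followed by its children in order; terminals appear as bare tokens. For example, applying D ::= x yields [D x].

[S [S [S [S [A [B [C [D x]]]]] / [A [B [C [D x]]]]] ++ [A [B [C [D x]]]]] / [A [B [C [D x]]]]]

S
S / A
S ++ A / A
S / A ++ A / A
A / A ++ A / A
B / A ++ A / A
C / A ++ A / A
D / A ++ A / A
x / A ++ A / A
x / B ++ A / A
x / C ++ A / A
x / D ++ A / A
x / x ++ A / A
x / x ++ B / A
x / x ++ C / A
x / x ++ D / A
x / x ++ x / A
x / x ++ x / B
x / x ++ x / C
x / x ++ x / D
x / x ++ x / x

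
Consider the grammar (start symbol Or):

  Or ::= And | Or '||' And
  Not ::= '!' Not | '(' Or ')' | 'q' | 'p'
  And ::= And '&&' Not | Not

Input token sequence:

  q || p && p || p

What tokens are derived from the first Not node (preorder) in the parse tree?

[Or [Or [Or [And [Not q]]] || [And [And [Not p]] && [Not p]]] || [And [Not p]]]

q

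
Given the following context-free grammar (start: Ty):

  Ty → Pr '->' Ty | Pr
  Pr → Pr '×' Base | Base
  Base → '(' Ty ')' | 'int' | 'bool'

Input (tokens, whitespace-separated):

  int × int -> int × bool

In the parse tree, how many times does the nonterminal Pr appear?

4

[Ty [Pr [Pr [Base int]] × [Base int]] -> [Ty [Pr [Pr [Base int]] × [Base bool]]]]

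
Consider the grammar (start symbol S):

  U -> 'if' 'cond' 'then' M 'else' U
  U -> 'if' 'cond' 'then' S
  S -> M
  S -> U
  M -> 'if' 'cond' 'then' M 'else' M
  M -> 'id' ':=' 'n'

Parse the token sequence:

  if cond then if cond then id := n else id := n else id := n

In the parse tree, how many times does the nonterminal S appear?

[S [M if cond then [M if cond then [M id := n] else [M id := n]] else [M id := n]]]

1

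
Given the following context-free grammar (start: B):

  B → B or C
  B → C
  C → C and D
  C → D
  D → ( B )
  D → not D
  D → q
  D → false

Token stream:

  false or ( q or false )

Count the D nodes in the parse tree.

[B [B [C [D false]]] or [C [D ( [B [B [C [D q]]] or [C [D false]]] )]]]

4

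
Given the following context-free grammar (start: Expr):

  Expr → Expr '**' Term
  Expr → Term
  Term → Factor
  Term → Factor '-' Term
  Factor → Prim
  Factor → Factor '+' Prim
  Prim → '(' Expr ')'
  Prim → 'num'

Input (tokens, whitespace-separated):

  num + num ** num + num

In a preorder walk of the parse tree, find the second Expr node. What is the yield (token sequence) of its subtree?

[Expr [Expr [Term [Factor [Factor [Prim num]] + [Prim num]]]] ** [Term [Factor [Factor [Prim num]] + [Prim num]]]]

num + num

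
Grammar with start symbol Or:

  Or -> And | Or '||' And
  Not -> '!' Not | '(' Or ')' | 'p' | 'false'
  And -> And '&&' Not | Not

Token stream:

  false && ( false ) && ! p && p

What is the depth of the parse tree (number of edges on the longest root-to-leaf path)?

[Or [And [And [And [And [Not false]] && [Not ( [Or [And [Not false]]] )]] && [Not ! [Not p]]] && [Not p]]]

8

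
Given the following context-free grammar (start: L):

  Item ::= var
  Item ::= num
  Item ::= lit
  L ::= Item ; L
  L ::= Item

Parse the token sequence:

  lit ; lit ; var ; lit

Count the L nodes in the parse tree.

4

[L [Item lit] ; [L [Item lit] ; [L [Item var] ; [L [Item lit]]]]]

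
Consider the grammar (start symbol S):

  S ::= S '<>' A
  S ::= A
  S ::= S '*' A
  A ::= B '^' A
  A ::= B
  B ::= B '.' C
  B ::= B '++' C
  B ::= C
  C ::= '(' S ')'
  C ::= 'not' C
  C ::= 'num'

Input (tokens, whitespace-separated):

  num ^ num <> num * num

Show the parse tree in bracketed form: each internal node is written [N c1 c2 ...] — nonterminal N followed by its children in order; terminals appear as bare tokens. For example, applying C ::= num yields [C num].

S
S * A
S <> A * A
A <> A * A
B ^ A <> A * A
C ^ A <> A * A
num ^ A <> A * A
num ^ B <> A * A
num ^ C <> A * A
num ^ num <> A * A
num ^ num <> B * A
num ^ num <> C * A
num ^ num <> num * A
num ^ num <> num * B
num ^ num <> num * C
num ^ num <> num * num

[S [S [S [A [B [C num]] ^ [A [B [C num]]]]] <> [A [B [C num]]]] * [A [B [C num]]]]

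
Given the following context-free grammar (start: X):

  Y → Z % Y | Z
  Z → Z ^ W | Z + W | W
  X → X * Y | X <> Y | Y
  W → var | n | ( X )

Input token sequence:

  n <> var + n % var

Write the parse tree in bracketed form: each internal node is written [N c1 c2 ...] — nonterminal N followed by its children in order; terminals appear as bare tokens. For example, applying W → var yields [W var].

X
X <> Y
Y <> Y
Z <> Y
W <> Y
n <> Y
n <> Z % Y
n <> Z + W % Y
n <> W + W % Y
n <> var + W % Y
n <> var + n % Y
n <> var + n % Z
n <> var + n % W
n <> var + n % var

[X [X [Y [Z [W n]]]] <> [Y [Z [Z [W var]] + [W n]] % [Y [Z [W var]]]]]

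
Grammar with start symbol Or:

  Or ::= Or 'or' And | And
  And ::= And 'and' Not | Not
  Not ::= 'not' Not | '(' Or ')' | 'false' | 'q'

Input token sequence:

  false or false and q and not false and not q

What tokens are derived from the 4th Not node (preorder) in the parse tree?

[Or [Or [And [Not false]]] or [And [And [And [And [Not false]] and [Not q]] and [Not not [Not false]]] and [Not not [Not q]]]]

not false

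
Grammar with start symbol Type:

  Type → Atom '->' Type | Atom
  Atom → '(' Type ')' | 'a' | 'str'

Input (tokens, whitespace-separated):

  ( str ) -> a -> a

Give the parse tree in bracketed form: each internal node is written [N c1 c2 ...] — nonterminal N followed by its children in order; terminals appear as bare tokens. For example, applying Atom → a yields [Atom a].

Type
Atom -> Type
( Type ) -> Type
( Atom ) -> Type
( str ) -> Type
( str ) -> Atom -> Type
( str ) -> a -> Type
( str ) -> a -> Atom
( str ) -> a -> a

[Type [Atom ( [Type [Atom str]] )] -> [Type [Atom a] -> [Type [Atom a]]]]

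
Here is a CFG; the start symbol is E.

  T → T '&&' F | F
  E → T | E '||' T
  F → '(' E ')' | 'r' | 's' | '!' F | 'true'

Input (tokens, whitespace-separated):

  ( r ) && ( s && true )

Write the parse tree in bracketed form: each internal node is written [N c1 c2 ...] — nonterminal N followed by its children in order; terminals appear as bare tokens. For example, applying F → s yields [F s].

[E [T [T [F ( [E [T [F r]]] )]] && [F ( [E [T [T [F s]] && [F true]]] )]]]

E
T
T && F
F && F
( E ) && F
( T ) && F
( F ) && F
( r ) && F
( r ) && ( E )
( r ) && ( T )
( r ) && ( T && F )
( r ) && ( F && F )
( r ) && ( s && F )
( r ) && ( s && true )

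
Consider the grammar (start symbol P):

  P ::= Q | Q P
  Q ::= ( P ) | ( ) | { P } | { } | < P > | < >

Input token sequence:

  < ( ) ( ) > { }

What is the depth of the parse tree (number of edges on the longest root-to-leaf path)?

5

[P [Q < [P [Q ( )] [P [Q ( )]]] >] [P [Q { }]]]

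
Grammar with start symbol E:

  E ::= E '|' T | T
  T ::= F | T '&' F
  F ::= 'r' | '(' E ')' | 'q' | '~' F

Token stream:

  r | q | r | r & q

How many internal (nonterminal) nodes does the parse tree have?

14

[E [E [E [E [T [F r]]] | [T [F q]]] | [T [F r]]] | [T [T [F r]] & [F q]]]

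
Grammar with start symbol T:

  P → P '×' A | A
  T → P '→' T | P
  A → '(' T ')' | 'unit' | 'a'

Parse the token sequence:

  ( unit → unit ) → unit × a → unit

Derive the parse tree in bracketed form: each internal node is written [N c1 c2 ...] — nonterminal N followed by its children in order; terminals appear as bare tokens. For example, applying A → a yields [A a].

T
P → T
A → T
( T ) → T
( P → T ) → T
( A → T ) → T
( unit → T ) → T
( unit → P ) → T
( unit → A ) → T
( unit → unit ) → T
( unit → unit ) → P → T
( unit → unit ) → P × A → T
( unit → unit ) → A × A → T
( unit → unit ) → unit × A → T
( unit → unit ) → unit × a → T
( unit → unit ) → unit × a → P
( unit → unit ) → unit × a → A
( unit → unit ) → unit × a → unit

[T [P [A ( [T [P [A unit]] → [T [P [A unit]]]] )]] → [T [P [P [A unit]] × [A a]] → [T [P [A unit]]]]]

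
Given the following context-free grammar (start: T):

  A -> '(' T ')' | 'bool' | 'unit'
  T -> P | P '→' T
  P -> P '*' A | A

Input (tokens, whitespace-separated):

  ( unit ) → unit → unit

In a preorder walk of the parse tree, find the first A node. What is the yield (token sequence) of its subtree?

( unit )

[T [P [A ( [T [P [A unit]]] )]] → [T [P [A unit]] → [T [P [A unit]]]]]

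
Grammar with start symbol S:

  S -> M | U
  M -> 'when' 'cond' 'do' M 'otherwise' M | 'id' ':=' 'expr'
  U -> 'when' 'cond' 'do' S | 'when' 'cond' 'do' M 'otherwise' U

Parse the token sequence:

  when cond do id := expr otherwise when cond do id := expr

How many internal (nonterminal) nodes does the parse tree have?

[S [U when cond do [M id := expr] otherwise [U when cond do [S [M id := expr]]]]]

6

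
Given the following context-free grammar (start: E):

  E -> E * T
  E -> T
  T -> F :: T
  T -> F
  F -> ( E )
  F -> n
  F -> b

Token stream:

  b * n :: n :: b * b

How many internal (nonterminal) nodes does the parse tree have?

[E [E [E [T [F b]]] * [T [F n] :: [T [F n] :: [T [F b]]]]] * [T [F b]]]

13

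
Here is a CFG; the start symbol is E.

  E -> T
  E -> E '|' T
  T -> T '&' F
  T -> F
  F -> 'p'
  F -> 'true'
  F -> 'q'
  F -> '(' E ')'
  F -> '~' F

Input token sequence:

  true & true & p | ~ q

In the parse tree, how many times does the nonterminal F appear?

5

[E [E [T [T [T [F true]] & [F true]] & [F p]]] | [T [F ~ [F q]]]]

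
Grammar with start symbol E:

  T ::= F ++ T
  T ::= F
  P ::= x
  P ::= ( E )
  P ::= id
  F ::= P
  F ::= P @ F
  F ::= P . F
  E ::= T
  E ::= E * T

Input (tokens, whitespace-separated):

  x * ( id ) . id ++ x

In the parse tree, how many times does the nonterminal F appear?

[E [E [T [F [P x]]]] * [T [F [P ( [E [T [F [P id]]]] )] . [F [P id]]] ++ [T [F [P x]]]]]

5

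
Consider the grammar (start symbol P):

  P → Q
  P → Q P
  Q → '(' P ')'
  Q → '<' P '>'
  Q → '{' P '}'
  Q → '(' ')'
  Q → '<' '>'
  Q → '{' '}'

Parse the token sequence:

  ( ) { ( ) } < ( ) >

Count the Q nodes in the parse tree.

5

[P [Q ( )] [P [Q { [P [Q ( )]] }] [P [Q < [P [Q ( )]] >]]]]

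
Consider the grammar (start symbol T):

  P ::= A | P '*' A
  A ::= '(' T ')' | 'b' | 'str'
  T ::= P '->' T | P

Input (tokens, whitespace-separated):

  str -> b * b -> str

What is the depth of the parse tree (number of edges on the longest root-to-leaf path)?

[T [P [A str]] -> [T [P [P [A b]] * [A b]] -> [T [P [A str]]]]]

5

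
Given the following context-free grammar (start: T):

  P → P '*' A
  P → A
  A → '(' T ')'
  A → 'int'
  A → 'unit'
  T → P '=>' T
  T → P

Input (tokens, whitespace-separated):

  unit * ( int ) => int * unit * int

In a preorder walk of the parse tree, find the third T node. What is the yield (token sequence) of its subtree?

int * unit * int

[T [P [P [A unit]] * [A ( [T [P [A int]]] )]] => [T [P [P [P [A int]] * [A unit]] * [A int]]]]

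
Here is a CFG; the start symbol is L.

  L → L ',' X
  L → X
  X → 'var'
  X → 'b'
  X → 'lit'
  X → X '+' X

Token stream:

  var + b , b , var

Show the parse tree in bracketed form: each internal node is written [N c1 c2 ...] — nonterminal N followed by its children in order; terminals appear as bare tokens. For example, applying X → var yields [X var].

[L [L [L [X [X var] + [X b]]] , [X b]] , [X var]]

L
L , X
L , X , X
X , X , X
X + X , X , X
var + X , X , X
var + b , X , X
var + b , b , X
var + b , b , var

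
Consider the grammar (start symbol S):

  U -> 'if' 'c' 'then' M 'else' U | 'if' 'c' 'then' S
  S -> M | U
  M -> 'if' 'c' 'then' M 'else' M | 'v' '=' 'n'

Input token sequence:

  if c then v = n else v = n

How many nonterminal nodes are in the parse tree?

4

[S [M if c then [M v = n] else [M v = n]]]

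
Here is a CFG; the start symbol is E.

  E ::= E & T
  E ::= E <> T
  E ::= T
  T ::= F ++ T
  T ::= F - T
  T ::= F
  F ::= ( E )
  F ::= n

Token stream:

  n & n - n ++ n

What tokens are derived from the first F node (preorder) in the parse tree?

[E [E [T [F n]]] & [T [F n] - [T [F n] ++ [T [F n]]]]]

n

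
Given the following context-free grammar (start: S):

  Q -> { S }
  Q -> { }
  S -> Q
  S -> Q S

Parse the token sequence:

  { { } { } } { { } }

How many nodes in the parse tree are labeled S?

[S [Q { [S [Q { }] [S [Q { }]]] }] [S [Q { [S [Q { }]] }]]]

5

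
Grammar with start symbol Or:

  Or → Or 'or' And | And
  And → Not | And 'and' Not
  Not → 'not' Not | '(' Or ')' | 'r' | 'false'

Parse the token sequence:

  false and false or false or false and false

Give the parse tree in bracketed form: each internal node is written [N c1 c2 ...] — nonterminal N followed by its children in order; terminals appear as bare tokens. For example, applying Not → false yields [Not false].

[Or [Or [Or [And [And [Not false]] and [Not false]]] or [And [Not false]]] or [And [And [Not false]] and [Not false]]]

Or
Or or And
Or or And or And
And or And or And
And and Not or And or And
Not and Not or And or And
false and Not or And or And
false and false or And or And
false and false or Not or And
false and false or false or And
false and false or false or And and Not
false and false or false or Not and Not
false and false or false or false and Not
false and false or false or false and false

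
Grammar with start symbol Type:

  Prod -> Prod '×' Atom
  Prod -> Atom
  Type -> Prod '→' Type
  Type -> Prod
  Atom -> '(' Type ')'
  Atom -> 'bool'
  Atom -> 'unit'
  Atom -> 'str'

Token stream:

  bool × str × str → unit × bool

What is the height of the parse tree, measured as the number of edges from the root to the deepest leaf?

5

[Type [Prod [Prod [Prod [Atom bool]] × [Atom str]] × [Atom str]] → [Type [Prod [Prod [Atom unit]] × [Atom bool]]]]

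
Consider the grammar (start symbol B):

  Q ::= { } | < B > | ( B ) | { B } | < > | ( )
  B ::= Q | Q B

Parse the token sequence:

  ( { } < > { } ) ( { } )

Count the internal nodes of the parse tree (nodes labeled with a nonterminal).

12

[B [Q ( [B [Q { }] [B [Q < >] [B [Q { }]]]] )] [B [Q ( [B [Q { }]] )]]]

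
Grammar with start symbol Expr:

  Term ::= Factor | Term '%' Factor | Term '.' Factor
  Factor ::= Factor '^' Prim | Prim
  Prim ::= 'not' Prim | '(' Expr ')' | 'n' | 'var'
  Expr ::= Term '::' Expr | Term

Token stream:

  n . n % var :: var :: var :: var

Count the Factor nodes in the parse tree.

[Expr [Term [Term [Term [Factor [Prim n]]] . [Factor [Prim n]]] % [Factor [Prim var]]] :: [Expr [Term [Factor [Prim var]]] :: [Expr [Term [Factor [Prim var]]] :: [Expr [Term [Factor [Prim var]]]]]]]

6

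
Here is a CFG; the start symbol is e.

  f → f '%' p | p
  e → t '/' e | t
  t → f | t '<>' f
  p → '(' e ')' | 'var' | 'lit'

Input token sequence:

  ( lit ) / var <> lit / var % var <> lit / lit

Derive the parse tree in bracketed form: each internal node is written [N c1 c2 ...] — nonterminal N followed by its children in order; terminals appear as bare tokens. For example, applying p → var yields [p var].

[e [t [f [p ( [e [t [f [p lit]]]] )]]] / [e [t [t [f [p var]]] <> [f [p lit]]] / [e [t [t [f [f [p var]] % [p var]]] <> [f [p lit]]] / [e [t [f [p lit]]]]]]]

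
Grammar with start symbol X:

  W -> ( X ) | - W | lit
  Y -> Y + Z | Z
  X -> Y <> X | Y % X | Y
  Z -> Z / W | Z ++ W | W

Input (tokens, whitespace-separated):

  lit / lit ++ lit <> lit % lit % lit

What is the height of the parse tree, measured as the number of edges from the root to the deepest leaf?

[X [Y [Z [Z [Z [W lit]] / [W lit]] ++ [W lit]]] <> [X [Y [Z [W lit]]] % [X [Y [Z [W lit]]] % [X [Y [Z [W lit]]]]]]]

7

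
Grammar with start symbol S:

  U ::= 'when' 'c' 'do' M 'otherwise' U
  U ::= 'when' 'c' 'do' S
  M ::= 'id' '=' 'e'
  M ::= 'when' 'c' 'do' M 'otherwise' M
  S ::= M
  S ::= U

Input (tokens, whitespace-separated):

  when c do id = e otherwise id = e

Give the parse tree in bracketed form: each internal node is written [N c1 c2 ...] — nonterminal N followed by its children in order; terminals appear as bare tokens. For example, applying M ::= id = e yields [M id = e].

S
M
when c do M otherwise M
when c do id = e otherwise M
when c do id = e otherwise id = e

[S [M when c do [M id = e] otherwise [M id = e]]]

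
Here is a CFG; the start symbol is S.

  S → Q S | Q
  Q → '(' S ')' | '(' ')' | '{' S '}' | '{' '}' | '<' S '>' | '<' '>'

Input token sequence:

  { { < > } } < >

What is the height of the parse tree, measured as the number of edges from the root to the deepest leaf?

[S [Q { [S [Q { [S [Q < >]] }]] }] [S [Q < >]]]

6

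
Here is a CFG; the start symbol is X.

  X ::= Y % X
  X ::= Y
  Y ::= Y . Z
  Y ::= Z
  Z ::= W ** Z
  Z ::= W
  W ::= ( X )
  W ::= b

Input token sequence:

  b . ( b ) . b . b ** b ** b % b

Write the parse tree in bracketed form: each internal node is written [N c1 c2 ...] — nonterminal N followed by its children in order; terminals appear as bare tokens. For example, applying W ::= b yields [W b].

[X [Y [Y [Y [Y [Z [W b]]] . [Z [W ( [X [Y [Z [W b]]]] )]]] . [Z [W b]]] . [Z [W b] ** [Z [W b] ** [Z [W b]]]]] % [X [Y [Z [W b]]]]]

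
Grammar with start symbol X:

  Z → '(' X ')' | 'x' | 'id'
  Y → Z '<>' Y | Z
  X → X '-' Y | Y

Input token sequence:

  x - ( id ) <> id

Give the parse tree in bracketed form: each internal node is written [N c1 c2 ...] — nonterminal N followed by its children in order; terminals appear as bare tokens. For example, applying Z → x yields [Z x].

[X [X [Y [Z x]]] - [Y [Z ( [X [Y [Z id]]] )] <> [Y [Z id]]]]

X
X - Y
Y - Y
Z - Y
x - Y
x - Z <> Y
x - ( X ) <> Y
x - ( Y ) <> Y
x - ( Z ) <> Y
x - ( id ) <> Y
x - ( id ) <> Z
x - ( id ) <> id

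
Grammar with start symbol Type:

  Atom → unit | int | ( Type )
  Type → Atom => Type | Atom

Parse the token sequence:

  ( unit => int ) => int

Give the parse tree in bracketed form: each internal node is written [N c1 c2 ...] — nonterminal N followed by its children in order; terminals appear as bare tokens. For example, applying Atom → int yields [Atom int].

[Type [Atom ( [Type [Atom unit] => [Type [Atom int]]] )] => [Type [Atom int]]]

Type
Atom => Type
( Type ) => Type
( Atom => Type ) => Type
( unit => Type ) => Type
( unit => Atom ) => Type
( unit => int ) => Type
( unit => int ) => Atom
( unit => int ) => int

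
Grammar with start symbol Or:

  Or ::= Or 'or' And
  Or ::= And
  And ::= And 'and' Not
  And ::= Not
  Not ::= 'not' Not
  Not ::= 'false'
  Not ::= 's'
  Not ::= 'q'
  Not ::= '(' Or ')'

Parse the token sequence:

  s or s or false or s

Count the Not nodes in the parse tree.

4

[Or [Or [Or [Or [And [Not s]]] or [And [Not s]]] or [And [Not false]]] or [And [Not s]]]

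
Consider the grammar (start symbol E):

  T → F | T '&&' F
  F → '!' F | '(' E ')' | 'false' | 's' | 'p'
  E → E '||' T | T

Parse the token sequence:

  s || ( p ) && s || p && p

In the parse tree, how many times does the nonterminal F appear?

6

[E [E [E [T [F s]]] || [T [T [F ( [E [T [F p]]] )]] && [F s]]] || [T [T [F p]] && [F p]]]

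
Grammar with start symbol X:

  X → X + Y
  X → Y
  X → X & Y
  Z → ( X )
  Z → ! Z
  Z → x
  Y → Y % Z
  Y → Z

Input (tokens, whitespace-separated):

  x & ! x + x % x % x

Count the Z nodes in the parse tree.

6

[X [X [X [Y [Z x]]] & [Y [Z ! [Z x]]]] + [Y [Y [Y [Z x]] % [Z x]] % [Z x]]]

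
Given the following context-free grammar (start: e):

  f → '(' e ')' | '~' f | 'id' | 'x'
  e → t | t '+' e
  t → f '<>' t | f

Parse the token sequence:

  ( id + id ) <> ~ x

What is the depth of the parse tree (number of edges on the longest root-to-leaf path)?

[e [t [f ( [e [t [f id]] + [e [t [f id]]]] )] <> [t [f ~ [f x]]]]]

7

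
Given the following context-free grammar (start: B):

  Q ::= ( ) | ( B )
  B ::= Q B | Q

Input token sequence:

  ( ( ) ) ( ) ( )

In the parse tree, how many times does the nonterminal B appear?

4

[B [Q ( [B [Q ( )]] )] [B [Q ( )] [B [Q ( )]]]]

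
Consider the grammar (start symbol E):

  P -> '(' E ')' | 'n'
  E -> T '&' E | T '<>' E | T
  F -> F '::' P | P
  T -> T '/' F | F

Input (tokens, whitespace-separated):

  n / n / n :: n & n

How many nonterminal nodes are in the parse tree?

16

[E [T [T [T [F [P n]]] / [F [P n]]] / [F [F [P n]] :: [P n]]] & [E [T [F [P n]]]]]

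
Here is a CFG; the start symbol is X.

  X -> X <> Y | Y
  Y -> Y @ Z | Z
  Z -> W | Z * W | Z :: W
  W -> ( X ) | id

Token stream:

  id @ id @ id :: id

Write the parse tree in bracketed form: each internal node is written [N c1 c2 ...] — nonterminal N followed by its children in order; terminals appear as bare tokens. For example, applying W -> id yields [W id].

X
Y
Y @ Z
Y @ Z @ Z
Z @ Z @ Z
W @ Z @ Z
id @ Z @ Z
id @ W @ Z
id @ id @ Z
id @ id @ Z :: W
id @ id @ W :: W
id @ id @ id :: W
id @ id @ id :: id

[X [Y [Y [Y [Z [W id]]] @ [Z [W id]]] @ [Z [Z [W id]] :: [W id]]]]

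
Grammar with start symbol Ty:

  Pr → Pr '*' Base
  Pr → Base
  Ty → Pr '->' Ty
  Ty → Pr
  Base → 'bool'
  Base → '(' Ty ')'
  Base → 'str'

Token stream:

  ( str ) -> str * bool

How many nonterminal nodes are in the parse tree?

11

[Ty [Pr [Base ( [Ty [Pr [Base str]]] )]] -> [Ty [Pr [Pr [Base str]] * [Base bool]]]]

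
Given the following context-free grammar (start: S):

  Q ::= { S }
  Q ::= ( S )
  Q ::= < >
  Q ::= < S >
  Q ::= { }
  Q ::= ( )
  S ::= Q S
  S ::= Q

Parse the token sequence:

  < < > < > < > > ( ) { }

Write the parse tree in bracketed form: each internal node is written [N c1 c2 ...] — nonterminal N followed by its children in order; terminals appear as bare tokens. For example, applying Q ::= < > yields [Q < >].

[S [Q < [S [Q < >] [S [Q < >] [S [Q < >]]]] >] [S [Q ( )] [S [Q { }]]]]

S
Q S
< S > S
< Q S > S
< < > S > S
< < > Q S > S
< < > < > S > S
< < > < > Q > S
< < > < > < > > S
< < > < > < > > Q S
< < > < > < > > ( ) S
< < > < > < > > ( ) Q
< < > < > < > > ( ) { }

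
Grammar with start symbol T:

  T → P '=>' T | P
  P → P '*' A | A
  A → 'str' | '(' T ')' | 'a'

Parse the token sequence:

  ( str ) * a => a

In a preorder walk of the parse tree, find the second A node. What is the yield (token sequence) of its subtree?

[T [P [P [A ( [T [P [A str]]] )]] * [A a]] => [T [P [A a]]]]

str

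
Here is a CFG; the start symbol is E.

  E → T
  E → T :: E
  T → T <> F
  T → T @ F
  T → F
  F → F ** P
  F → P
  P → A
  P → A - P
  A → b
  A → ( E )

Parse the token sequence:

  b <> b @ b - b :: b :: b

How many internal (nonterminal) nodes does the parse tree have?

[E [T [T [T [F [P [A b]]]] <> [F [P [A b]]]] @ [F [P [A b] - [P [A b]]]]] :: [E [T [F [P [A b]]]] :: [E [T [F [P [A b]]]]]]]

25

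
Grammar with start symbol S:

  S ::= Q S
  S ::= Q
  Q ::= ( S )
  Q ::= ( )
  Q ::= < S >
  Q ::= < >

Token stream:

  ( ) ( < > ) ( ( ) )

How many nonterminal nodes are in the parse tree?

10

[S [Q ( )] [S [Q ( [S [Q < >]] )] [S [Q ( [S [Q ( )]] )]]]]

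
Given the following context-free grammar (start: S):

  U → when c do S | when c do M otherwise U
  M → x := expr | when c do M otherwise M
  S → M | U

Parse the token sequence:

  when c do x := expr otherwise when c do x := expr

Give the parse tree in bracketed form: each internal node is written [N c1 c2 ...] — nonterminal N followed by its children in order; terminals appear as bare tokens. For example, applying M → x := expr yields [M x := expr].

S
U
when c do M otherwise U
when c do x := expr otherwise U
when c do x := expr otherwise when c do S
when c do x := expr otherwise when c do M
when c do x := expr otherwise when c do x := expr

[S [U when c do [M x := expr] otherwise [U when c do [S [M x := expr]]]]]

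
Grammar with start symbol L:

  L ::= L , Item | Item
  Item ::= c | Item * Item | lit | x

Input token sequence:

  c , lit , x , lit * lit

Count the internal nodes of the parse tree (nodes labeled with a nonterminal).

[L [L [L [L [Item c]] , [Item lit]] , [Item x]] , [Item [Item lit] * [Item lit]]]

10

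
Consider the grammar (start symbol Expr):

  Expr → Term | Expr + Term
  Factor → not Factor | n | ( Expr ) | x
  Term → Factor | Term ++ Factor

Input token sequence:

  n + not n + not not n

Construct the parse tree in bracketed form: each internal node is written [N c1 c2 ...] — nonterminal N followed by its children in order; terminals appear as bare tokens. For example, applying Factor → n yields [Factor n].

Expr
Expr + Term
Expr + Term + Term
Term + Term + Term
Factor + Term + Term
n + Term + Term
n + Factor + Term
n + not Factor + Term
n + not n + Term
n + not n + Factor
n + not n + not Factor
n + not n + not not Factor
n + not n + not not n

[Expr [Expr [Expr [Term [Factor n]]] + [Term [Factor not [Factor n]]]] + [Term [Factor not [Factor not [Factor n]]]]]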